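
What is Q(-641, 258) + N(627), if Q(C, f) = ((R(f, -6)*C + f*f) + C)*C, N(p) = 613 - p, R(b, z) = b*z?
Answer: -678300445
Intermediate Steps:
Q(C, f) = C*(C + f**2 - 6*C*f) (Q(C, f) = (((f*(-6))*C + f*f) + C)*C = (((-6*f)*C + f**2) + C)*C = ((-6*C*f + f**2) + C)*C = ((f**2 - 6*C*f) + C)*C = (C + f**2 - 6*C*f)*C = C*(C + f**2 - 6*C*f))
Q(-641, 258) + N(627) = -641*(-641 + 258**2 - 6*(-641)*258) + (613 - 1*627) = -641*(-641 + 66564 + 992268) + (613 - 627) = -641*1058191 - 14 = -678300431 - 14 = -678300445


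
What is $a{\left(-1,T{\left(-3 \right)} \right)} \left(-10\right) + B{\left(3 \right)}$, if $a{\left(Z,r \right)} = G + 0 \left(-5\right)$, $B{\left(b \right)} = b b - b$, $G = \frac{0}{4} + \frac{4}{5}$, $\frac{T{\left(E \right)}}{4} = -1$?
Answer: $-2$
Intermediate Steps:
$T{\left(E \right)} = -4$ ($T{\left(E \right)} = 4 \left(-1\right) = -4$)
$G = \frac{4}{5}$ ($G = 0 \cdot \frac{1}{4} + 4 \cdot \frac{1}{5} = 0 + \frac{4}{5} = \frac{4}{5} \approx 0.8$)
$B{\left(b \right)} = b^{2} - b$
$a{\left(Z,r \right)} = \frac{4}{5}$ ($a{\left(Z,r \right)} = \frac{4}{5} + 0 \left(-5\right) = \frac{4}{5} + 0 = \frac{4}{5}$)
$a{\left(-1,T{\left(-3 \right)} \right)} \left(-10\right) + B{\left(3 \right)} = \frac{4}{5} \left(-10\right) + 3 \left(-1 + 3\right) = -8 + 3 \cdot 2 = -8 + 6 = -2$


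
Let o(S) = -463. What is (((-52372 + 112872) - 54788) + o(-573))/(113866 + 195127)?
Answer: 5249/308993 ≈ 0.016987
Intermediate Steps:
(((-52372 + 112872) - 54788) + o(-573))/(113866 + 195127) = (((-52372 + 112872) - 54788) - 463)/(113866 + 195127) = ((60500 - 54788) - 463)/308993 = (5712 - 463)*(1/308993) = 5249*(1/308993) = 5249/308993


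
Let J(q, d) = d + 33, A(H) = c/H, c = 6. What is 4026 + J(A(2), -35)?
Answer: 4024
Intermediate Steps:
A(H) = 6/H
J(q, d) = 33 + d
4026 + J(A(2), -35) = 4026 + (33 - 35) = 4026 - 2 = 4024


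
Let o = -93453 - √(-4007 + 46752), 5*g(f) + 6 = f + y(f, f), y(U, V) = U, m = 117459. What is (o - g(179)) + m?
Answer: 119678/5 - √42745 ≈ 23729.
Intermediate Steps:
g(f) = -6/5 + 2*f/5 (g(f) = -6/5 + (f + f)/5 = -6/5 + (2*f)/5 = -6/5 + 2*f/5)
o = -93453 - √42745 ≈ -93660.
(o - g(179)) + m = ((-93453 - √42745) - (-6/5 + (⅖)*179)) + 117459 = ((-93453 - √42745) - (-6/5 + 358/5)) + 117459 = ((-93453 - √42745) - 1*352/5) + 117459 = ((-93453 - √42745) - 352/5) + 117459 = (-467617/5 - √42745) + 117459 = 119678/5 - √42745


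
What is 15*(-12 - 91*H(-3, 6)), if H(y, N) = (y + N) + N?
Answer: -12465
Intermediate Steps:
H(y, N) = y + 2*N (H(y, N) = (N + y) + N = y + 2*N)
15*(-12 - 91*H(-3, 6)) = 15*(-12 - 91*(-3 + 2*6)) = 15*(-12 - 91*(-3 + 12)) = 15*(-12 - 91*9) = 15*(-12 - 819) = 15*(-831) = -12465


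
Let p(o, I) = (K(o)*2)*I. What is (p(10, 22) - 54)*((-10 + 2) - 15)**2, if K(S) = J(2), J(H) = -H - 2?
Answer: -121670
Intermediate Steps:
J(H) = -2 - H
K(S) = -4 (K(S) = -2 - 1*2 = -2 - 2 = -4)
p(o, I) = -8*I (p(o, I) = (-4*2)*I = -8*I)
(p(10, 22) - 54)*((-10 + 2) - 15)**2 = (-8*22 - 54)*((-10 + 2) - 15)**2 = (-176 - 54)*(-8 - 15)**2 = -230*(-23)**2 = -230*529 = -121670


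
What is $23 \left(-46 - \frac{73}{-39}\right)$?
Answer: $- \frac{39583}{39} \approx -1014.9$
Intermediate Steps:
$23 \left(-46 - \frac{73}{-39}\right) = 23 \left(-46 - - \frac{73}{39}\right) = 23 \left(-46 + \frac{73}{39}\right) = 23 \left(- \frac{1721}{39}\right) = - \frac{39583}{39}$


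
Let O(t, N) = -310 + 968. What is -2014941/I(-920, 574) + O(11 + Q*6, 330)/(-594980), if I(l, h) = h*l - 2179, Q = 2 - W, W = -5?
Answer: 199750114293/52582249970 ≈ 3.7988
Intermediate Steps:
Q = 7 (Q = 2 - 1*(-5) = 2 + 5 = 7)
O(t, N) = 658
I(l, h) = -2179 + h*l
-2014941/I(-920, 574) + O(11 + Q*6, 330)/(-594980) = -2014941/(-2179 + 574*(-920)) + 658/(-594980) = -2014941/(-2179 - 528080) + 658*(-1/594980) = -2014941/(-530259) - 329/297490 = -2014941*(-1/530259) - 329/297490 = 671647/176753 - 329/297490 = 199750114293/52582249970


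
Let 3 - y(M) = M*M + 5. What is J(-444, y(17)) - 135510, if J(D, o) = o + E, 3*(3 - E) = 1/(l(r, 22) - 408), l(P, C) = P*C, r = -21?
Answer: -354432779/2610 ≈ -1.3580e+5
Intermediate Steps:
l(P, C) = C*P
y(M) = -2 - M² (y(M) = 3 - (M*M + 5) = 3 - (M² + 5) = 3 - (5 + M²) = 3 + (-5 - M²) = -2 - M²)
E = 7831/2610 (E = 3 - 1/(3*(22*(-21) - 408)) = 3 - 1/(3*(-462 - 408)) = 3 - ⅓/(-870) = 3 - ⅓*(-1/870) = 3 + 1/2610 = 7831/2610 ≈ 3.0004)
J(D, o) = 7831/2610 + o (J(D, o) = o + 7831/2610 = 7831/2610 + o)
J(-444, y(17)) - 135510 = (7831/2610 + (-2 - 1*17²)) - 135510 = (7831/2610 + (-2 - 1*289)) - 135510 = (7831/2610 + (-2 - 289)) - 135510 = (7831/2610 - 291) - 135510 = -751679/2610 - 135510 = -354432779/2610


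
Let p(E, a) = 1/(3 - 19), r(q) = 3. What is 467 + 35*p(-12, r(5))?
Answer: 7437/16 ≈ 464.81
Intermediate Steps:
p(E, a) = -1/16 (p(E, a) = 1/(-16) = -1/16)
467 + 35*p(-12, r(5)) = 467 + 35*(-1/16) = 467 - 35/16 = 7437/16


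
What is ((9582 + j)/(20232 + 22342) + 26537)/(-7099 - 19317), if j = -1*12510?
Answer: -564891655/562317392 ≈ -1.0046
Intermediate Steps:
j = -12510
((9582 + j)/(20232 + 22342) + 26537)/(-7099 - 19317) = ((9582 - 12510)/(20232 + 22342) + 26537)/(-7099 - 19317) = (-2928/42574 + 26537)/(-26416) = (-2928*1/42574 + 26537)*(-1/26416) = (-1464/21287 + 26537)*(-1/26416) = (564891655/21287)*(-1/26416) = -564891655/562317392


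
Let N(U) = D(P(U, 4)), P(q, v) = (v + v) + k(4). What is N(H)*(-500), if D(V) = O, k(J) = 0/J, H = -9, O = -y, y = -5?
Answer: -2500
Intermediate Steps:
O = 5 (O = -1*(-5) = 5)
k(J) = 0
P(q, v) = 2*v (P(q, v) = (v + v) + 0 = 2*v + 0 = 2*v)
D(V) = 5
N(U) = 5
N(H)*(-500) = 5*(-500) = -2500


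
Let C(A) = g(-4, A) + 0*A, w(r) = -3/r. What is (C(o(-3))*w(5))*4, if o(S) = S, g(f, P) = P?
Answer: 36/5 ≈ 7.2000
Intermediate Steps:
C(A) = A (C(A) = A + 0*A = A + 0 = A)
(C(o(-3))*w(5))*4 = -(-9)/5*4 = -3*(-3/5)*4 = (9/5)*4 = 36/5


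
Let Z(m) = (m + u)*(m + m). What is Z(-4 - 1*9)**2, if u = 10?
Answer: 6084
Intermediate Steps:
Z(m) = 2*m*(10 + m) (Z(m) = (m + 10)*(m + m) = (10 + m)*(2*m) = 2*m*(10 + m))
Z(-4 - 1*9)**2 = (2*(-4 - 1*9)*(10 + (-4 - 1*9)))**2 = (2*(-4 - 9)*(10 + (-4 - 9)))**2 = (2*(-13)*(10 - 13))**2 = (2*(-13)*(-3))**2 = 78**2 = 6084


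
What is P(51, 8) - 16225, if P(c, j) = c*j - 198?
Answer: -16015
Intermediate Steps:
P(c, j) = -198 + c*j
P(51, 8) - 16225 = (-198 + 51*8) - 16225 = (-198 + 408) - 16225 = 210 - 16225 = -16015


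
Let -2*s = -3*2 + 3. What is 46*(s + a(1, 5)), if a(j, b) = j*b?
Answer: 299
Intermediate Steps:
s = 3/2 (s = -(-3*2 + 3)/2 = -(-6 + 3)/2 = -1/2*(-3) = 3/2 ≈ 1.5000)
a(j, b) = b*j
46*(s + a(1, 5)) = 46*(3/2 + 5*1) = 46*(3/2 + 5) = 46*(13/2) = 299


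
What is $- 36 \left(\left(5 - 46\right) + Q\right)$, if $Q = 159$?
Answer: $-4248$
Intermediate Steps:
$- 36 \left(\left(5 - 46\right) + Q\right) = - 36 \left(\left(5 - 46\right) + 159\right) = - 36 \left(-41 + 159\right) = \left(-36\right) 118 = -4248$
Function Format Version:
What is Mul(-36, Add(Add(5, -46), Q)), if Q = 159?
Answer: -4248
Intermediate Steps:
Mul(-36, Add(Add(5, -46), Q)) = Mul(-36, Add(Add(5, -46), 159)) = Mul(-36, Add(-41, 159)) = Mul(-36, 118) = -4248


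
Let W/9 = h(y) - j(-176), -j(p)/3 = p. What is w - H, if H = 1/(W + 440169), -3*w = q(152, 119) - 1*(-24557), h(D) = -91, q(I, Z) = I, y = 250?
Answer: -1193164665/144866 ≈ -8236.3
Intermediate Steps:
j(p) = -3*p
w = -24709/3 (w = -(152 - 1*(-24557))/3 = -(152 + 24557)/3 = -1/3*24709 = -24709/3 ≈ -8236.3)
W = -5571 (W = 9*(-91 - (-3)*(-176)) = 9*(-91 - 1*528) = 9*(-91 - 528) = 9*(-619) = -5571)
H = 1/434598 (H = 1/(-5571 + 440169) = 1/434598 ≈ 2.3010e-6)
w - H = -24709/3 - 1*1/434598 = -24709/3 - 1/434598 = -1193164665/144866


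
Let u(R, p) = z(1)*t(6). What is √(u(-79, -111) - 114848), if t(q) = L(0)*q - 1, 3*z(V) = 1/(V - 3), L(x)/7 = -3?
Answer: I*√4133766/6 ≈ 338.86*I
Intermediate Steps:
L(x) = -21 (L(x) = 7*(-3) = -21)
z(V) = 1/(3*(-3 + V)) (z(V) = 1/(3*(V - 3)) = 1/(3*(-3 + V)))
t(q) = -1 - 21*q (t(q) = -21*q - 1 = -1 - 21*q)
u(R, p) = 127/6 (u(R, p) = (1/(3*(-3 + 1)))*(-1 - 21*6) = ((⅓)/(-2))*(-1 - 126) = ((⅓)*(-½))*(-127) = -⅙*(-127) = 127/6)
√(u(-79, -111) - 114848) = √(127/6 - 114848) = √(-688961/6) = I*√4133766/6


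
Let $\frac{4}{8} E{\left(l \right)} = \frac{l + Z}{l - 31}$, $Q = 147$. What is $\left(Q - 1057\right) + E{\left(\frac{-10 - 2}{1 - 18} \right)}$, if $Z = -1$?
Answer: $- \frac{93728}{103} \approx -909.98$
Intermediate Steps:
$E{\left(l \right)} = \frac{2 \left(-1 + l\right)}{-31 + l}$ ($E{\left(l \right)} = 2 \frac{l - 1}{l - 31} = 2 \frac{-1 + l}{-31 + l} = \frac{2 \left(-1 + l\right)}{-31 + l}$)
$\left(Q - 1057\right) + E{\left(\frac{-10 - 2}{1 - 18} \right)} = \left(147 - 1057\right) + \frac{2 \left(-1 + \frac{-10 - 2}{1 - 18}\right)}{-31 + \frac{-10 - 2}{1 - 18}} = -910 + \frac{2 \left(-1 - \frac{12}{-17}\right)}{-31 - \frac{12}{-17}} = -910 + \frac{2 \left(-1 - - \frac{12}{17}\right)}{-31 - - \frac{12}{17}} = -910 + \frac{2 \left(-1 + \frac{12}{17}\right)}{-31 + \frac{12}{17}} = -910 + 2 \frac{1}{- \frac{515}{17}} \left(- \frac{5}{17}\right) = -910 + 2 \left(- \frac{17}{515}\right) \left(- \frac{5}{17}\right) = -910 + \frac{2}{103} = - \frac{93728}{103}$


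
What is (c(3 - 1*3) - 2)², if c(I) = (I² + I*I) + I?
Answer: 4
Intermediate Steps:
c(I) = I + 2*I² (c(I) = (I² + I²) + I = 2*I² + I = I + 2*I²)
(c(3 - 1*3) - 2)² = ((3 - 1*3)*(1 + 2*(3 - 1*3)) - 2)² = ((3 - 3)*(1 + 2*(3 - 3)) - 2)² = (0*(1 + 2*0) - 2)² = (0*(1 + 0) - 2)² = (0*1 - 2)² = (0 - 2)² = (-2)² = 4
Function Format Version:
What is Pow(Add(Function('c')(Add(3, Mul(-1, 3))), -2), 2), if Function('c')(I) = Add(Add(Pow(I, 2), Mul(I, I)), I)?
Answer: 4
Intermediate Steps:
Function('c')(I) = Add(I, Mul(2, Pow(I, 2))) (Function('c')(I) = Add(Add(Pow(I, 2), Pow(I, 2)), I) = Add(Mul(2, Pow(I, 2)), I) = Add(I, Mul(2, Pow(I, 2))))
Pow(Add(Function('c')(Add(3, Mul(-1, 3))), -2), 2) = Pow(Add(Mul(Add(3, Mul(-1, 3)), Add(1, Mul(2, Add(3, Mul(-1, 3))))), -2), 2) = Pow(Add(Mul(Add(3, -3), Add(1, Mul(2, Add(3, -3)))), -2), 2) = Pow(Add(Mul(0, Add(1, Mul(2, 0))), -2), 2) = Pow(Add(Mul(0, Add(1, 0)), -2), 2) = Pow(Add(Mul(0, 1), -2), 2) = Pow(Add(0, -2), 2) = Pow(-2, 2) = 4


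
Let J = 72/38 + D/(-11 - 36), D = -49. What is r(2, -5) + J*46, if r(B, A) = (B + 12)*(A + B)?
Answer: 83152/893 ≈ 93.115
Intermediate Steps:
r(B, A) = (12 + B)*(A + B)
J = 2623/893 (J = 72/38 - 49/(-11 - 36) = 72*(1/38) - 49/(-47) = 36/19 - 49*(-1/47) = 36/19 + 49/47 = 2623/893 ≈ 2.9373)
r(2, -5) + J*46 = (2² + 12*(-5) + 12*2 - 5*2) + (2623/893)*46 = (4 - 60 + 24 - 10) + 120658/893 = -42 + 120658/893 = 83152/893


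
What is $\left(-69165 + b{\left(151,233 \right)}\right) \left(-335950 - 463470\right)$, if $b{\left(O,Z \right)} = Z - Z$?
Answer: $55291884300$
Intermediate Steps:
$b{\left(O,Z \right)} = 0$
$\left(-69165 + b{\left(151,233 \right)}\right) \left(-335950 - 463470\right) = \left(-69165 + 0\right) \left(-335950 - 463470\right) = \left(-69165\right) \left(-799420\right) = 55291884300$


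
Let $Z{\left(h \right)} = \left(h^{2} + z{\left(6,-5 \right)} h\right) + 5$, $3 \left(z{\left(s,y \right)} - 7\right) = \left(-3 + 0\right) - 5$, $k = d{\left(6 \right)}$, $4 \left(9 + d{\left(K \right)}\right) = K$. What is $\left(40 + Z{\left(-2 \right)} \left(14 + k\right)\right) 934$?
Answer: $\frac{118151}{3} \approx 39384.0$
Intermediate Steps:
$d{\left(K \right)} = -9 + \frac{K}{4}$
$k = - \frac{15}{2}$ ($k = -9 + \frac{1}{4} \cdot 6 = -9 + \frac{3}{2} = - \frac{15}{2} \approx -7.5$)
$z{\left(s,y \right)} = \frac{13}{3}$ ($z{\left(s,y \right)} = 7 + \frac{\left(-3 + 0\right) - 5}{3} = 7 + \frac{-3 - 5}{3} = 7 + \frac{1}{3} \left(-8\right) = 7 - \frac{8}{3} = \frac{13}{3}$)
$Z{\left(h \right)} = 5 + h^{2} + \frac{13 h}{3}$ ($Z{\left(h \right)} = \left(h^{2} + \frac{13 h}{3}\right) + 5 = 5 + h^{2} + \frac{13 h}{3}$)
$\left(40 + Z{\left(-2 \right)} \left(14 + k\right)\right) 934 = \left(40 + \left(5 + \left(-2\right)^{2} + \frac{13}{3} \left(-2\right)\right) \left(14 - \frac{15}{2}\right)\right) 934 = \left(40 + \left(5 + 4 - \frac{26}{3}\right) \frac{13}{2}\right) 934 = \left(40 + \frac{1}{3} \cdot \frac{13}{2}\right) 934 = \left(40 + \frac{13}{6}\right) 934 = \frac{253}{6} \cdot 934 = \frac{118151}{3}$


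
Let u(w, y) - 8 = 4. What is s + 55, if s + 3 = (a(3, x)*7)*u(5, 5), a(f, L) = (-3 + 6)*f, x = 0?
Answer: 808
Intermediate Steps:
u(w, y) = 12 (u(w, y) = 8 + 4 = 12)
a(f, L) = 3*f
s = 753 (s = -3 + ((3*3)*7)*12 = -3 + (9*7)*12 = -3 + 63*12 = -3 + 756 = 753)
s + 55 = 753 + 55 = 808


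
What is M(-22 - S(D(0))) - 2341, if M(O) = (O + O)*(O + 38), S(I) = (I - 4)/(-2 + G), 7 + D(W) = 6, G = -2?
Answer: -24215/8 ≈ -3026.9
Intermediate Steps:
D(W) = -1 (D(W) = -7 + 6 = -1)
S(I) = 1 - I/4 (S(I) = (I - 4)/(-2 - 2) = (-4 + I)/(-4) = (-4 + I)*(-¼) = 1 - I/4)
M(O) = 2*O*(38 + O) (M(O) = (2*O)*(38 + O) = 2*O*(38 + O))
M(-22 - S(D(0))) - 2341 = 2*(-22 - (1 - ¼*(-1)))*(38 + (-22 - (1 - ¼*(-1)))) - 2341 = 2*(-22 - (1 + ¼))*(38 + (-22 - (1 + ¼))) - 2341 = 2*(-22 - 1*5/4)*(38 + (-22 - 1*5/4)) - 2341 = 2*(-22 - 5/4)*(38 + (-22 - 5/4)) - 2341 = 2*(-93/4)*(38 - 93/4) - 2341 = 2*(-93/4)*(59/4) - 2341 = -5487/8 - 2341 = -24215/8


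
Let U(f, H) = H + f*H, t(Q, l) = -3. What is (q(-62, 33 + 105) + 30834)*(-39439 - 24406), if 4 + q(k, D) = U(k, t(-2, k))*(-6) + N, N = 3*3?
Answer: -1898814145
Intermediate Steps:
U(f, H) = H + H*f
N = 9
q(k, D) = 23 + 18*k (q(k, D) = -4 + (-3*(1 + k)*(-6) + 9) = -4 + ((-3 - 3*k)*(-6) + 9) = -4 + ((18 + 18*k) + 9) = -4 + (27 + 18*k) = 23 + 18*k)
(q(-62, 33 + 105) + 30834)*(-39439 - 24406) = ((23 + 18*(-62)) + 30834)*(-39439 - 24406) = ((23 - 1116) + 30834)*(-63845) = (-1093 + 30834)*(-63845) = 29741*(-63845) = -1898814145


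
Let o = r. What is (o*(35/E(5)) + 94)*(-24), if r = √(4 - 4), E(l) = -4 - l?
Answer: -2256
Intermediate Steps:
r = 0 (r = √0 = 0)
o = 0
(o*(35/E(5)) + 94)*(-24) = (0*(35/(-4 - 1*5)) + 94)*(-24) = (0*(35/(-4 - 5)) + 94)*(-24) = (0*(35/(-9)) + 94)*(-24) = (0*(35*(-⅑)) + 94)*(-24) = (0*(-35/9) + 94)*(-24) = (0 + 94)*(-24) = 94*(-24) = -2256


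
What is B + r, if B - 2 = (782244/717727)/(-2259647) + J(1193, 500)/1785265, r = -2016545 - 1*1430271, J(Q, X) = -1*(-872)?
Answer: -9979767474309224627285882/2895360026889192785 ≈ -3.4468e+6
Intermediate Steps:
J(Q, X) = 872
r = -3446816 (r = -2016545 - 1430271 = -3446816)
B = 5792132875291136678/2895360026889192785 (B = 2 + ((782244/717727)/(-2259647) + 872/1785265) = 2 + ((782244*(1/717727))*(-1/2259647) + 872*(1/1785265)) = 2 + ((782244/717727)*(-1/2259647) + 872/1785265) = 2 + (-782244/1621809662369 + 872/1785265) = 2 + 1412821512751108/2895360026889192785 = 5792132875291136678/2895360026889192785 ≈ 2.0005)
B + r = 5792132875291136678/2895360026889192785 - 3446816 = -9979767474309224627285882/2895360026889192785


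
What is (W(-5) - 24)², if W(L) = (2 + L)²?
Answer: 225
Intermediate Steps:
(W(-5) - 24)² = ((2 - 5)² - 24)² = ((-3)² - 24)² = (9 - 24)² = (-15)² = 225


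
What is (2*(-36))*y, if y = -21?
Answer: 1512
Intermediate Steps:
(2*(-36))*y = (2*(-36))*(-21) = -72*(-21) = 1512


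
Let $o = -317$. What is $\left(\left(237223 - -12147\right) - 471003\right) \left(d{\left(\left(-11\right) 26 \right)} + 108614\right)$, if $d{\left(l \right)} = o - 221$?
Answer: $-23953208108$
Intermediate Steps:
$d{\left(l \right)} = -538$ ($d{\left(l \right)} = -317 - 221 = -538$)
$\left(\left(237223 - -12147\right) - 471003\right) \left(d{\left(\left(-11\right) 26 \right)} + 108614\right) = \left(\left(237223 - -12147\right) - 471003\right) \left(-538 + 108614\right) = \left(\left(237223 + 12147\right) - 471003\right) 108076 = \left(249370 - 471003\right) 108076 = \left(-221633\right) 108076 = -23953208108$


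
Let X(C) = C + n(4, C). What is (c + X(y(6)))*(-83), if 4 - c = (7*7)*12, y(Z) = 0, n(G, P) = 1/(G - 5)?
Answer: 48555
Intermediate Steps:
n(G, P) = 1/(-5 + G)
X(C) = -1 + C (X(C) = C + 1/(-5 + 4) = C + 1/(-1) = C - 1 = -1 + C)
c = -584 (c = 4 - 7*7*12 = 4 - 49*12 = 4 - 1*588 = 4 - 588 = -584)
(c + X(y(6)))*(-83) = (-584 + (-1 + 0))*(-83) = (-584 - 1)*(-83) = -585*(-83) = 48555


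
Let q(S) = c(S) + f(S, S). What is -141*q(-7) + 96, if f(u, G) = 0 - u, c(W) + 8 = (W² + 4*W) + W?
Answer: -1737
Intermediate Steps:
c(W) = -8 + W² + 5*W (c(W) = -8 + ((W² + 4*W) + W) = -8 + (W² + 5*W) = -8 + W² + 5*W)
f(u, G) = -u
q(S) = -8 + S² + 4*S (q(S) = (-8 + S² + 5*S) - S = -8 + S² + 4*S)
-141*q(-7) + 96 = -141*(-8 + (-7)² + 4*(-7)) + 96 = -141*(-8 + 49 - 28) + 96 = -141*13 + 96 = -1833 + 96 = -1737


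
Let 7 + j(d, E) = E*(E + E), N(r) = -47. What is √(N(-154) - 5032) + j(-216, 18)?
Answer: 641 + I*√5079 ≈ 641.0 + 71.267*I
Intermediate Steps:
j(d, E) = -7 + 2*E² (j(d, E) = -7 + E*(E + E) = -7 + E*(2*E) = -7 + 2*E²)
√(N(-154) - 5032) + j(-216, 18) = √(-47 - 5032) + (-7 + 2*18²) = √(-5079) + (-7 + 2*324) = I*√5079 + (-7 + 648) = I*√5079 + 641 = 641 + I*√5079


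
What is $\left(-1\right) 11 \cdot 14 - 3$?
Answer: $-157$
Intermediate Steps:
$\left(-1\right) 11 \cdot 14 - 3 = \left(-11\right) 14 - 3 = -154 - 3 = -157$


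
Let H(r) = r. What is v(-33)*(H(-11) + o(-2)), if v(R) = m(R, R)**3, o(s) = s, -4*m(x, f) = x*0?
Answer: 0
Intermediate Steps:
m(x, f) = 0 (m(x, f) = -x*0/4 = -1/4*0 = 0)
v(R) = 0 (v(R) = 0**3 = 0)
v(-33)*(H(-11) + o(-2)) = 0*(-11 - 2) = 0*(-13) = 0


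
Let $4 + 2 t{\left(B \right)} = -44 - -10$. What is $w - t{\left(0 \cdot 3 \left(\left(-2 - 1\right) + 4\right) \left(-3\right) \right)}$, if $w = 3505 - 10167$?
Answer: $-6643$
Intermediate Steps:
$w = -6662$ ($w = 3505 - 10167 = -6662$)
$t{\left(B \right)} = -19$ ($t{\left(B \right)} = -2 + \frac{-44 - -10}{2} = -2 + \frac{-44 + 10}{2} = -2 + \frac{1}{2} \left(-34\right) = -2 - 17 = -19$)
$w - t{\left(0 \cdot 3 \left(\left(-2 - 1\right) + 4\right) \left(-3\right) \right)} = -6662 - -19 = -6662 + 19 = -6643$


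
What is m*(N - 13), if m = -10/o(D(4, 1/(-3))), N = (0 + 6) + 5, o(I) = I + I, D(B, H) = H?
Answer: -30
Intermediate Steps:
o(I) = 2*I
N = 11 (N = 6 + 5 = 11)
m = 15 (m = -10/(2/(-3)) = -10/(2*(-⅓)) = -10/(-⅔) = -10*(-3/2) = 15)
m*(N - 13) = 15*(11 - 13) = 15*(-2) = -30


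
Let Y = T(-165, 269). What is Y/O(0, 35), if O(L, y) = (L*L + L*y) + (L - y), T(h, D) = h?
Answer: 33/7 ≈ 4.7143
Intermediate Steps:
Y = -165
O(L, y) = L + L² - y + L*y (O(L, y) = (L² + L*y) + (L - y) = L + L² - y + L*y)
Y/O(0, 35) = -165/(0 + 0² - 1*35 + 0*35) = -165/(0 + 0 - 35 + 0) = -165/(-35) = -165*(-1/35) = 33/7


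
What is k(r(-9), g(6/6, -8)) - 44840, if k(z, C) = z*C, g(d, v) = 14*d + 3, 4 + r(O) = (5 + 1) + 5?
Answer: -44721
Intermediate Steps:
r(O) = 7 (r(O) = -4 + ((5 + 1) + 5) = -4 + (6 + 5) = -4 + 11 = 7)
g(d, v) = 3 + 14*d
k(z, C) = C*z
k(r(-9), g(6/6, -8)) - 44840 = (3 + 14*(6/6))*7 - 44840 = (3 + 14*(6*(⅙)))*7 - 44840 = (3 + 14*1)*7 - 44840 = (3 + 14)*7 - 44840 = 17*7 - 44840 = 119 - 44840 = -44721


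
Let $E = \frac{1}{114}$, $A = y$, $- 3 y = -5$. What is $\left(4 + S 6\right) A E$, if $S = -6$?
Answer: $- \frac{80}{171} \approx -0.46784$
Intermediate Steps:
$y = \frac{5}{3}$ ($y = \left(- \frac{1}{3}\right) \left(-5\right) = \frac{5}{3} \approx 1.6667$)
$A = \frac{5}{3} \approx 1.6667$
$E = \frac{1}{114} \approx 0.0087719$
$\left(4 + S 6\right) A E = \left(4 - 36\right) \frac{5}{3} \cdot \frac{1}{114} = \left(4 - 36\right) \frac{5}{342} = \left(-32\right) \frac{5}{342} = - \frac{80}{171}$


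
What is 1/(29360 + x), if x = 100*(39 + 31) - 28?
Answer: 1/36332 ≈ 2.7524e-5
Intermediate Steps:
x = 6972 (x = 100*70 - 28 = 7000 - 28 = 6972)
1/(29360 + x) = 1/(29360 + 6972) = 1/36332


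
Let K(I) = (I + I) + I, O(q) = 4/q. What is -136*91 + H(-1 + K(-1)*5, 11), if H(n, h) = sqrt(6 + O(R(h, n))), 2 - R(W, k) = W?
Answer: -12376 + 5*sqrt(2)/3 ≈ -12374.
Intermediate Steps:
R(W, k) = 2 - W
K(I) = 3*I (K(I) = 2*I + I = 3*I)
H(n, h) = sqrt(6 + 4/(2 - h))
-136*91 + H(-1 + K(-1)*5, 11) = -136*91 + sqrt(6 - 4/(-2 + 11)) = -12376 + sqrt(6 - 4/9) = -12376 + sqrt(50/9) = -12376 + 5*sqrt(2)/3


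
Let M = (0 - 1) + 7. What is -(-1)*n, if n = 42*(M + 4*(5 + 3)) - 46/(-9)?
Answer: 14410/9 ≈ 1601.1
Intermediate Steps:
M = 6 (M = -1 + 7 = 6)
n = 14410/9 (n = 42*(6 + 4*(5 + 3)) - 46/(-9) = 42*(6 + 4*8) - 46*(-⅑) = 42*(6 + 32) + 46/9 = 42*38 + 46/9 = 1596 + 46/9 = 14410/9 ≈ 1601.1)
-(-1)*n = -(-1)*14410/9 = -1*(-14410/9) = 14410/9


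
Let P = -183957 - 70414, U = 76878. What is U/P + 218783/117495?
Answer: 46619269883/29887320645 ≈ 1.5598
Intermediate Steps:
P = -254371
U/P + 218783/117495 = 76878/(-254371) + 218783/117495 = 76878*(-1/254371) + 218783*(1/117495) = -76878/254371 + 218783/117495 = 46619269883/29887320645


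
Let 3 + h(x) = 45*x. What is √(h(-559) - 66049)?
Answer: I*√91207 ≈ 302.0*I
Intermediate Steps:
h(x) = -3 + 45*x
√(h(-559) - 66049) = √((-3 + 45*(-559)) - 66049) = √((-3 - 25155) - 66049) = √(-25158 - 66049) = √(-91207) = I*√91207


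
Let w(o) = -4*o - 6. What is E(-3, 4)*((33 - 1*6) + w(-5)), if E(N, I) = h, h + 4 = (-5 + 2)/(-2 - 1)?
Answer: -123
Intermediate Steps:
h = -3 (h = -4 + (-5 + 2)/(-2 - 1) = -4 - 3/(-3) = -4 - 3*(-⅓) = -4 + 1 = -3)
E(N, I) = -3
w(o) = -6 - 4*o
E(-3, 4)*((33 - 1*6) + w(-5)) = -3*((33 - 1*6) + (-6 - 4*(-5))) = -3*((33 - 6) + (-6 + 20)) = -3*(27 + 14) = -3*41 = -123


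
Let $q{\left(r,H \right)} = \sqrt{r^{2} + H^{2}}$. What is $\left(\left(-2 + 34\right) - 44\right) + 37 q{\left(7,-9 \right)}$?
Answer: $-12 + 37 \sqrt{130} \approx 409.86$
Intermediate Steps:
$q{\left(r,H \right)} = \sqrt{H^{2} + r^{2}}$
$\left(\left(-2 + 34\right) - 44\right) + 37 q{\left(7,-9 \right)} = \left(\left(-2 + 34\right) - 44\right) + 37 \sqrt{\left(-9\right)^{2} + 7^{2}} = \left(32 - 44\right) + 37 \sqrt{81 + 49} = -12 + 37 \sqrt{130}$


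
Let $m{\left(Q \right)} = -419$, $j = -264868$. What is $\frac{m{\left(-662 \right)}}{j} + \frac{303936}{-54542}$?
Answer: $- \frac{40240033675}{7223215228} \approx -5.5709$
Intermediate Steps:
$\frac{m{\left(-662 \right)}}{j} + \frac{303936}{-54542} = - \frac{419}{-264868} + \frac{303936}{-54542} = \left(-419\right) \left(- \frac{1}{264868}\right) + 303936 \left(- \frac{1}{54542}\right) = \frac{419}{264868} - \frac{151968}{27271} = - \frac{40240033675}{7223215228}$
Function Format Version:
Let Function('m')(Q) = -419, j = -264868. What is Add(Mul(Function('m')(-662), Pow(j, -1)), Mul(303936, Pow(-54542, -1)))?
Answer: Rational(-40240033675, 7223215228) ≈ -5.5709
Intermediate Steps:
Add(Mul(Function('m')(-662), Pow(j, -1)), Mul(303936, Pow(-54542, -1))) = Add(Mul(-419, Pow(-264868, -1)), Mul(303936, Pow(-54542, -1))) = Add(Mul(-419, Rational(-1, 264868)), Mul(303936, Rational(-1, 54542))) = Add(Rational(419, 264868), Rational(-151968, 27271)) = Rational(-40240033675, 7223215228)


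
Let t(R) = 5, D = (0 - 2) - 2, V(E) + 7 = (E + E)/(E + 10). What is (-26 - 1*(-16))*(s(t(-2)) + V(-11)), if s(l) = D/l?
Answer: -142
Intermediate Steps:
V(E) = -7 + 2*E/(10 + E) (V(E) = -7 + (E + E)/(E + 10) = -7 + (2*E)/(10 + E) = -7 + 2*E/(10 + E))
D = -4 (D = -2 - 2 = -4)
s(l) = -4/l
(-26 - 1*(-16))*(s(t(-2)) + V(-11)) = (-26 - 1*(-16))*(-4/5 + 5*(-14 - 1*(-11))/(10 - 11)) = (-26 + 16)*(-4*⅕ + 5*(-14 + 11)/(-1)) = -10*(-⅘ + 5*(-1)*(-3)) = -10*(-⅘ + 15) = -10*71/5 = -142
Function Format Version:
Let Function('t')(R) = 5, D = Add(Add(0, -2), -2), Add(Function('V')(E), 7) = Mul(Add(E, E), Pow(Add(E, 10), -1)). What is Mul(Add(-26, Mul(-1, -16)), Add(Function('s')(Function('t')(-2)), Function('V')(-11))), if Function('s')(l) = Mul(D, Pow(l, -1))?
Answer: -142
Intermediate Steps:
Function('V')(E) = Add(-7, Mul(2, E, Pow(Add(10, E), -1))) (Function('V')(E) = Add(-7, Mul(Add(E, E), Pow(Add(E, 10), -1))) = Add(-7, Mul(Mul(2, E), Pow(Add(10, E), -1))) = Add(-7, Mul(2, E, Pow(Add(10, E), -1))))
D = -4 (D = Add(-2, -2) = -4)
Function('s')(l) = Mul(-4, Pow(l, -1))
Mul(Add(-26, Mul(-1, -16)), Add(Function('s')(Function('t')(-2)), Function('V')(-11))) = Mul(Add(-26, Mul(-1, -16)), Add(Mul(-4, Pow(5, -1)), Mul(5, Pow(Add(10, -11), -1), Add(-14, Mul(-1, -11))))) = Mul(Add(-26, 16), Add(Mul(-4, Rational(1, 5)), Mul(5, Pow(-1, -1), Add(-14, 11)))) = Mul(-10, Add(Rational(-4, 5), Mul(5, -1, -3))) = Mul(-10, Add(Rational(-4, 5), 15)) = Mul(-10, Rational(71, 5)) = -142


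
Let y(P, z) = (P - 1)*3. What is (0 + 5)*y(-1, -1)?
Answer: -30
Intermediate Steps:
y(P, z) = -3 + 3*P (y(P, z) = (-1 + P)*3 = -3 + 3*P)
(0 + 5)*y(-1, -1) = (0 + 5)*(-3 + 3*(-1)) = 5*(-3 - 3) = 5*(-6) = -30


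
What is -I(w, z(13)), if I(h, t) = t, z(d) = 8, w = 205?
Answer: -8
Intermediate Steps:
-I(w, z(13)) = -1*8 = -8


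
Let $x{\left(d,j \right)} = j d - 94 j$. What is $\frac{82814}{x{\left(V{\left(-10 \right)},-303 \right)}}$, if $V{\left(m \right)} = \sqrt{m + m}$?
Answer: $\frac{1946129}{670842} + \frac{41407 i \sqrt{5}}{670842} \approx 2.901 + 0.13802 i$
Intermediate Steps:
$V{\left(m \right)} = \sqrt{2} \sqrt{m}$ ($V{\left(m \right)} = \sqrt{2 m} = \sqrt{2} \sqrt{m}$)
$x{\left(d,j \right)} = - 94 j + d j$ ($x{\left(d,j \right)} = d j - 94 j = - 94 j + d j$)
$\frac{82814}{x{\left(V{\left(-10 \right)},-303 \right)}} = \frac{82814}{\left(-303\right) \left(-94 + \sqrt{2} \sqrt{-10}\right)} = \frac{82814}{\left(-303\right) \left(-94 + \sqrt{2} i \sqrt{10}\right)} = \frac{82814}{\left(-303\right) \left(-94 + 2 i \sqrt{5}\right)} = \frac{82814}{28482 - 606 i \sqrt{5}}$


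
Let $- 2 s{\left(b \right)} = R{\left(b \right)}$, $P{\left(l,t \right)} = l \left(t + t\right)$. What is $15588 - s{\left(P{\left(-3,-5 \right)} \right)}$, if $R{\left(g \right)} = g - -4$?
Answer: $15605$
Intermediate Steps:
$R{\left(g \right)} = 4 + g$ ($R{\left(g \right)} = g + 4 = 4 + g$)
$P{\left(l,t \right)} = 2 l t$ ($P{\left(l,t \right)} = l 2 t = 2 l t$)
$s{\left(b \right)} = -2 - \frac{b}{2}$ ($s{\left(b \right)} = - \frac{4 + b}{2} = -2 - \frac{b}{2}$)
$15588 - s{\left(P{\left(-3,-5 \right)} \right)} = 15588 - \left(-2 - \frac{2 \left(-3\right) \left(-5\right)}{2}\right) = 15588 - \left(-2 - 15\right) = 15588 - -17 = 15588 + 17 = 15605$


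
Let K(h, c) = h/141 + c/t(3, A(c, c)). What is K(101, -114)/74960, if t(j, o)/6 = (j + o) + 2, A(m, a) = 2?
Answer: -493/18496380 ≈ -2.6654e-5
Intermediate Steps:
t(j, o) = 12 + 6*j + 6*o (t(j, o) = 6*((j + o) + 2) = 6*(2 + j + o) = 12 + 6*j + 6*o)
K(h, c) = c/42 + h/141 (K(h, c) = h/141 + c/(12 + 6*3 + 6*2) = h*(1/141) + c/(12 + 18 + 12) = h/141 + c/42 = c/42 + h/141)
K(101, -114)/74960 = ((1/42)*(-114) + (1/141)*101)/74960 = (-19/7 + 101/141)*(1/74960) = -1972/987*1/74960 = -493/18496380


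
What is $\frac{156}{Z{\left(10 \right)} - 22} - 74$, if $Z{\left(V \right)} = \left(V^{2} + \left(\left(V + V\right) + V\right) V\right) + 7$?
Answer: $- \frac{28334}{385} \approx -73.595$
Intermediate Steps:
$Z{\left(V \right)} = 7 + 4 V^{2}$ ($Z{\left(V \right)} = \left(V^{2} + \left(2 V + V\right) V\right) + 7 = \left(V^{2} + 3 V V\right) + 7 = \left(V^{2} + 3 V^{2}\right) + 7 = 4 V^{2} + 7 = 7 + 4 V^{2}$)
$\frac{156}{Z{\left(10 \right)} - 22} - 74 = \frac{156}{\left(7 + 4 \cdot 10^{2}\right) - 22} - 74 = \frac{156}{\left(7 + 4 \cdot 100\right) - 22} - 74 = \frac{156}{\left(7 + 400\right) - 22} - 74 = \frac{156}{407 - 22} - 74 = \frac{156}{385} - 74 = - \frac{28334}{385}$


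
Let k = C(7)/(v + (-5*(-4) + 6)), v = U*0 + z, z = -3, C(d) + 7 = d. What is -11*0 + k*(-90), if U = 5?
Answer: 0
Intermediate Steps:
C(d) = -7 + d
v = -3 (v = 5*0 - 3 = 0 - 3 = -3)
k = 0 (k = (-7 + 7)/(-3 + (-5*(-4) + 6)) = 0/(-3 + (20 + 6)) = 0/(-3 + 26) = 0/23 = 0*(1/23) = 0)
-11*0 + k*(-90) = -11*0 + 0*(-90) = 0 + 0 = 0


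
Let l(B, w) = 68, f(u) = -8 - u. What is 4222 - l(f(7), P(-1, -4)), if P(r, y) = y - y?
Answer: 4154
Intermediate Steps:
P(r, y) = 0
4222 - l(f(7), P(-1, -4)) = 4222 - 1*68 = 4222 - 68 = 4154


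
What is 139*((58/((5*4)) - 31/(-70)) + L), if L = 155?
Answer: 770338/35 ≈ 22010.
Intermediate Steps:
139*((58/((5*4)) - 31/(-70)) + L) = 139*((58/((5*4)) - 31/(-70)) + 155) = 139*((58/20 - 31*(-1/70)) + 155) = 139*((58*(1/20) + 31/70) + 155) = 139*((29/10 + 31/70) + 155) = 139*(117/35 + 155) = 139*(5542/35) = 770338/35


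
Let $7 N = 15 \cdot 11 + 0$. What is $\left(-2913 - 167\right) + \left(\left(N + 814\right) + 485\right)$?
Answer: $- \frac{12302}{7} \approx -1757.4$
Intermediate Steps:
$N = \frac{165}{7}$ ($N = \frac{15 \cdot 11 + 0}{7} = \frac{165 + 0}{7} = \frac{1}{7} \cdot 165 = \frac{165}{7} \approx 23.571$)
$\left(-2913 - 167\right) + \left(\left(N + 814\right) + 485\right) = \left(-2913 - 167\right) + \left(\left(\frac{165}{7} + 814\right) + 485\right) = -3080 + \left(\frac{5863}{7} + 485\right) = -3080 + \frac{9258}{7} = - \frac{12302}{7}$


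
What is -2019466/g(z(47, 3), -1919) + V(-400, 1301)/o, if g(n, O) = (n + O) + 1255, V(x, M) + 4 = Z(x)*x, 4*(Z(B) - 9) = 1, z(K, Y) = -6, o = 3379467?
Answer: 3412358111471/1132121445 ≈ 3014.1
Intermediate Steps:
Z(B) = 37/4 (Z(B) = 9 + (¼)*1 = 9 + ¼ = 37/4)
V(x, M) = -4 + 37*x/4
g(n, O) = 1255 + O + n (g(n, O) = (O + n) + 1255 = 1255 + O + n)
-2019466/g(z(47, 3), -1919) + V(-400, 1301)/o = -2019466/(1255 - 1919 - 6) + (-4 + (37/4)*(-400))/3379467 = -2019466/(-670) + (-4 - 3700)*(1/3379467) = -2019466*(-1/670) - 3704*1/3379467 = 1009733/335 - 3704/3379467 = 3412358111471/1132121445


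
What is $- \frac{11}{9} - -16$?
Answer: $\frac{133}{9} \approx 14.778$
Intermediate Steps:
$- \frac{11}{9} - -16 = \left(-11\right) \frac{1}{9} + 16 = - \frac{11}{9} + 16 = \frac{133}{9}$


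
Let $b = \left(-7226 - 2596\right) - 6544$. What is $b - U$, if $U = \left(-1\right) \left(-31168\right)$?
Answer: $-47534$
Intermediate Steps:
$U = 31168$
$b = -16366$ ($b = -9822 - 6544 = -16366$)
$b - U = -16366 - 31168 = -47534$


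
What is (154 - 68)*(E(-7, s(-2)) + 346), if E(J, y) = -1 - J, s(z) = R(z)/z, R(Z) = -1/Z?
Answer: 30272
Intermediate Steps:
s(z) = -1/z**2 (s(z) = (-1/z)/z = -1/z**2)
(154 - 68)*(E(-7, s(-2)) + 346) = (154 - 68)*((-1 - 1*(-7)) + 346) = 86*((-1 + 7) + 346) = 86*(6 + 346) = 86*352 = 30272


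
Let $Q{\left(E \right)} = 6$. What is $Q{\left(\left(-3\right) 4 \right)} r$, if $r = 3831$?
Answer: $22986$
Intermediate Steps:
$Q{\left(\left(-3\right) 4 \right)} r = 6 \cdot 3831 = 22986$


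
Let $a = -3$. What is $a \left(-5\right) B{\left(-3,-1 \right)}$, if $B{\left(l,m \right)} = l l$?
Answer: $135$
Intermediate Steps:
$B{\left(l,m \right)} = l^{2}$
$a \left(-5\right) B{\left(-3,-1 \right)} = \left(-3\right) \left(-5\right) \left(-3\right)^{2} = 15 \cdot 9 = 135$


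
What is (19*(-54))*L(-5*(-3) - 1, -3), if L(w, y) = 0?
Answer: 0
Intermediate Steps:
(19*(-54))*L(-5*(-3) - 1, -3) = (19*(-54))*0 = -1026*0 = 0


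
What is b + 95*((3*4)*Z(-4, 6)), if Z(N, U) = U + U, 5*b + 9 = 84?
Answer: 13695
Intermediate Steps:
b = 15 (b = -9/5 + (⅕)*84 = -9/5 + 84/5 = 15)
Z(N, U) = 2*U
b + 95*((3*4)*Z(-4, 6)) = 15 + 95*((3*4)*(2*6)) = 15 + 95*(12*12) = 15 + 95*144 = 15 + 13680 = 13695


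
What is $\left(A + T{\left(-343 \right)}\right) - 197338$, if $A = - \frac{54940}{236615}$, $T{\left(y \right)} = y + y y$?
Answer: $- \frac{3787365324}{47323} \approx -80032.0$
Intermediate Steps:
$T{\left(y \right)} = y + y^{2}$
$A = - \frac{10988}{47323}$ ($A = \left(-54940\right) \frac{1}{236615} = - \frac{10988}{47323} \approx -0.23219$)
$\left(A + T{\left(-343 \right)}\right) - 197338 = \left(- \frac{10988}{47323} - 343 \left(1 - 343\right)\right) - 197338 = \left(- \frac{10988}{47323} - -117306\right) - 197338 = \left(- \frac{10988}{47323} + 117306\right) - 197338 = \frac{5551260850}{47323} - 197338 = - \frac{3787365324}{47323}$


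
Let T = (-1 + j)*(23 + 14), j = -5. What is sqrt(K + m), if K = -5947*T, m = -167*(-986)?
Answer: 28*sqrt(1894) ≈ 1218.6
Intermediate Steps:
T = -222 (T = (-1 - 5)*(23 + 14) = -6*37 = -222)
m = 164662
K = 1320234 (K = -5947*(-222) = 1320234)
sqrt(K + m) = sqrt(1320234 + 164662) = sqrt(1484896) = 28*sqrt(1894)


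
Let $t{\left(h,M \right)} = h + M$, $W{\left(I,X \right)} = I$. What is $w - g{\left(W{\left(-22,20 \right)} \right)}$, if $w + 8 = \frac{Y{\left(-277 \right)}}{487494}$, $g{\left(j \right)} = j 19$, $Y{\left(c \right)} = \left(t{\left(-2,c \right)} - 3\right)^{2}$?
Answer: $\frac{11108448}{27083} \approx 410.16$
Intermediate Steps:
$t{\left(h,M \right)} = M + h$
$Y{\left(c \right)} = \left(-5 + c\right)^{2}$ ($Y{\left(c \right)} = \left(\left(c - 2\right) - 3\right)^{2} = \left(\left(-2 + c\right) - 3\right)^{2} = \left(-5 + c\right)^{2}$)
$g{\left(j \right)} = 19 j$
$w = - \frac{212246}{27083}$ ($w = -8 + \frac{\left(-5 - 277\right)^{2}}{487494} = -8 + \left(-282\right)^{2} \cdot \frac{1}{487494} = -8 + 79524 \cdot \frac{1}{487494} = -8 + \frac{4418}{27083} = - \frac{212246}{27083} \approx -7.8369$)
$w - g{\left(W{\left(-22,20 \right)} \right)} = - \frac{212246}{27083} - 19 \left(-22\right) = - \frac{212246}{27083} - -418 = - \frac{212246}{27083} + 418 = \frac{11108448}{27083}$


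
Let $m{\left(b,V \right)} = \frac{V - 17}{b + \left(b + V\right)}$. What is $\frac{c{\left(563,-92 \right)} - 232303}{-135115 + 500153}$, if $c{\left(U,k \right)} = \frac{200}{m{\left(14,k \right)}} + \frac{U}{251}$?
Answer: $- \frac{3176151805}{4993537321} \approx -0.63605$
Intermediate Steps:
$m{\left(b,V \right)} = \frac{-17 + V}{V + 2 b}$ ($m{\left(b,V \right)} = \frac{-17 + V}{b + \left(V + b\right)} = \frac{-17 + V}{V + 2 b}$)
$c{\left(U,k \right)} = \frac{U}{251} + \frac{200 \left(28 + k\right)}{-17 + k}$ ($c{\left(U,k \right)} = \frac{200}{\frac{1}{k + 2 \cdot 14} \left(-17 + k\right)} + \frac{U}{251} = \frac{200}{\frac{1}{k + 28} \left(-17 + k\right)} + U \frac{1}{251} = \frac{200}{\frac{1}{28 + k} \left(-17 + k\right)} + \frac{U}{251} = 200 \frac{28 + k}{-17 + k} + \frac{U}{251} = \frac{200 \left(28 + k\right)}{-17 + k} + \frac{U}{251} = \frac{U}{251} + \frac{200 \left(28 + k\right)}{-17 + k}$)
$\frac{c{\left(563,-92 \right)} - 232303}{-135115 + 500153} = \frac{\frac{1405600 + 50200 \left(-92\right) + 563 \left(-17 - 92\right)}{251 \left(-17 - 92\right)} - 232303}{-135115 + 500153} = \frac{\frac{1405600 - 4618400 + 563 \left(-109\right)}{251 \left(-109\right)} - 232303}{365038} = \left(\frac{1}{251} \left(- \frac{1}{109}\right) \left(1405600 - 4618400 - 61367\right) - 232303\right) \frac{1}{365038} = \left(\frac{1}{251} \left(- \frac{1}{109}\right) \left(-3274167\right) - 232303\right) \frac{1}{365038} = \left(\frac{3274167}{27359} - 232303\right) \frac{1}{365038} = \left(- \frac{6352303610}{27359}\right) \frac{1}{365038} = - \frac{3176151805}{4993537321}$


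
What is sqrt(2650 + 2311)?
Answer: 11*sqrt(41) ≈ 70.434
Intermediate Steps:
sqrt(2650 + 2311) = sqrt(4961) = 11*sqrt(41)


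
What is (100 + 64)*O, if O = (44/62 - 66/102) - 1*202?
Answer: -17453044/527 ≈ -33118.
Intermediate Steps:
O = -106421/527 (O = (44*(1/62) - 66*1/102) - 202 = (22/31 - 11/17) - 202 = 33/527 - 202 = -106421/527 ≈ -201.94)
(100 + 64)*O = (100 + 64)*(-106421/527) = 164*(-106421/527) = -17453044/527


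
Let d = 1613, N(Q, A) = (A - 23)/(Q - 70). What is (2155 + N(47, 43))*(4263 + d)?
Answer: 291126420/23 ≈ 1.2658e+7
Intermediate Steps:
N(Q, A) = (-23 + A)/(-70 + Q)
(2155 + N(47, 43))*(4263 + d) = (2155 + (-23 + 43)/(-70 + 47))*(4263 + 1613) = (2155 + 20/(-23))*5876 = (2155 - 1/23*20)*5876 = (2155 - 20/23)*5876 = (49545/23)*5876 = 291126420/23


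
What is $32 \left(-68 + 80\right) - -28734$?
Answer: $29118$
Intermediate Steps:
$32 \left(-68 + 80\right) - -28734 = 32 \cdot 12 + 28734 = 384 + 28734 = 29118$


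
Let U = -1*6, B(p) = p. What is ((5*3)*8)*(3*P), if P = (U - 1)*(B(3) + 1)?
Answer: -10080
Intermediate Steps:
U = -6
P = -28 (P = (-6 - 1)*(3 + 1) = -7*4 = -28)
((5*3)*8)*(3*P) = ((5*3)*8)*(3*(-28)) = (15*8)*(-84) = 120*(-84) = -10080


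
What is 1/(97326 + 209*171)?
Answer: 1/133065 ≈ 7.5151e-6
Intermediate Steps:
1/(97326 + 209*171) = 1/(97326 + 35739) = 1/133065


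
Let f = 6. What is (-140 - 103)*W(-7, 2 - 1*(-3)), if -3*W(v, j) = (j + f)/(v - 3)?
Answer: -891/10 ≈ -89.100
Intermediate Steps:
W(v, j) = -(6 + j)/(3*(-3 + v)) (W(v, j) = -(j + 6)/(3*(v - 3)) = -(6 + j)/(3*(-3 + v)))
(-140 - 103)*W(-7, 2 - 1*(-3)) = (-140 - 103)*((-6 - (2 - 1*(-3)))/(3*(-3 - 7))) = -81*(-6 - (2 + 3))/(-10) = -81*(-1)*(-6 - 1*5)/10 = -81*(-1)*(-6 - 5)/10 = -81*(-1)*(-11)/10 = -243*11/30 = -891/10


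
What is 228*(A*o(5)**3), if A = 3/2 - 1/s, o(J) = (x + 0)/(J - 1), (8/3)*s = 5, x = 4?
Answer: 1102/5 ≈ 220.40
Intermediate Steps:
s = 15/8 (s = (3/8)*5 = 15/8 ≈ 1.8750)
o(J) = 4/(-1 + J) (o(J) = (4 + 0)/(J - 1) = 4/(-1 + J))
A = 29/30 (A = 3/2 - 1/15/8 = 3*(1/2) - 1*8/15 = 3/2 - 8/15 = 29/30 ≈ 0.96667)
228*(A*o(5)**3) = 228*(29*(4/(-1 + 5))**3/30) = 228*(29*(4/4)**3/30) = 228*(29*(4*(1/4))**3/30) = 228*((29/30)*1**3) = 228*((29/30)*1) = 228*(29/30) = 1102/5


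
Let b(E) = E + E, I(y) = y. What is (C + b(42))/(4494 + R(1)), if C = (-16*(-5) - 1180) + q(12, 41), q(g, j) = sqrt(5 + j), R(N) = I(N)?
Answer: -1016/4495 + sqrt(46)/4495 ≈ -0.22452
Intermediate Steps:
R(N) = N
C = -1100 + sqrt(46) (C = (-16*(-5) - 1180) + sqrt(5 + 41) = (80 - 1180) + sqrt(46) = -1100 + sqrt(46) ≈ -1093.2)
b(E) = 2*E
(C + b(42))/(4494 + R(1)) = ((-1100 + sqrt(46)) + 2*42)/(4494 + 1) = ((-1100 + sqrt(46)) + 84)/4495 = (-1016 + sqrt(46))*(1/4495) = -1016/4495 + sqrt(46)/4495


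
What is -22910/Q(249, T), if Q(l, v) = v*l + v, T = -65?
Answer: 2291/1625 ≈ 1.4098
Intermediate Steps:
Q(l, v) = v + l*v (Q(l, v) = l*v + v = v + l*v)
-22910/Q(249, T) = -22910*(-1/(65*(1 + 249))) = -22910/((-65*250)) = -22910/(-16250) = -22910*(-1/16250) = 2291/1625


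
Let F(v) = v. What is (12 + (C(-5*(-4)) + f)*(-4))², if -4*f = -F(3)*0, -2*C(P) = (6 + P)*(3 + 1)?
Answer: 48400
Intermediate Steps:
C(P) = -12 - 2*P (C(P) = -(6 + P)*(3 + 1)/2 = -(6 + P)*4/2 = -(24 + 4*P)/2 = -12 - 2*P)
f = 0 (f = -(-1*3)*0/4 = -(-3)*0/4 = -¼*0 = 0)
(12 + (C(-5*(-4)) + f)*(-4))² = (12 + ((-12 - (-10)*(-4)) + 0)*(-4))² = (12 + ((-12 - 2*20) + 0)*(-4))² = (12 + ((-12 - 40) + 0)*(-4))² = (12 + (-52 + 0)*(-4))² = (12 - 52*(-4))² = (12 + 208)² = 220² = 48400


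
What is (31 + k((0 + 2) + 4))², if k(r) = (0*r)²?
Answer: 961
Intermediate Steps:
k(r) = 0 (k(r) = 0² = 0)
(31 + k((0 + 2) + 4))² = (31 + 0)² = 31² = 961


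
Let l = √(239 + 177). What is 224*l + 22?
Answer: 22 + 896*√26 ≈ 4590.7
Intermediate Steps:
l = 4*√26 (l = √416 = 4*√26 ≈ 20.396)
224*l + 22 = 224*(4*√26) + 22 = 896*√26 + 22 = 22 + 896*√26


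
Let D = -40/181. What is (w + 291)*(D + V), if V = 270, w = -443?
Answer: -7422160/181 ≈ -41006.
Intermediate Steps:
D = -40/181 (D = -40*1/181 = -40/181 ≈ -0.22099)
(w + 291)*(D + V) = (-443 + 291)*(-40/181 + 270) = -152*48830/181 = -7422160/181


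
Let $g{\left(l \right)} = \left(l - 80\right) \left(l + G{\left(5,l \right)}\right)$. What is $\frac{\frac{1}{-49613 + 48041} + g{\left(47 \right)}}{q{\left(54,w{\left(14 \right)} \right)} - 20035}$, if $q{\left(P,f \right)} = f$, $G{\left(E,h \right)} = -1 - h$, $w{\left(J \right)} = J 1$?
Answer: $- \frac{51875}{31473012} \approx -0.0016482$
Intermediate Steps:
$w{\left(J \right)} = J$
$g{\left(l \right)} = 80 - l$ ($g{\left(l \right)} = \left(l - 80\right) \left(l - \left(1 + l\right)\right) = \left(-80 + l\right) \left(-1\right) = 80 - l$)
$\frac{\frac{1}{-49613 + 48041} + g{\left(47 \right)}}{q{\left(54,w{\left(14 \right)} \right)} - 20035} = \frac{\frac{1}{-49613 + 48041} + \left(80 - 47\right)}{14 - 20035} = \frac{\frac{1}{-1572} + \left(80 - 47\right)}{-20021} = \left(- \frac{1}{1572} + 33\right) \left(- \frac{1}{20021}\right) = \frac{51875}{1572} \left(- \frac{1}{20021}\right) = - \frac{51875}{31473012}$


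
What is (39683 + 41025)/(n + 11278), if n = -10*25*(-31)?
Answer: 20177/4757 ≈ 4.2415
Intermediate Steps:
n = 7750 (n = -250*(-31) = 7750)
(39683 + 41025)/(n + 11278) = (39683 + 41025)/(7750 + 11278) = 80708/19028 = 80708*(1/19028) = 20177/4757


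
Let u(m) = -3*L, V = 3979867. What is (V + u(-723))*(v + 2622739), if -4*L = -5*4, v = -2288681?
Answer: 1329501399416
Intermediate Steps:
L = 5 (L = -(-5)*4/4 = -1/4*(-20) = 5)
u(m) = -15 (u(m) = -3*5 = -15)
(V + u(-723))*(v + 2622739) = (3979867 - 15)*(-2288681 + 2622739) = 3979852*334058 = 1329501399416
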